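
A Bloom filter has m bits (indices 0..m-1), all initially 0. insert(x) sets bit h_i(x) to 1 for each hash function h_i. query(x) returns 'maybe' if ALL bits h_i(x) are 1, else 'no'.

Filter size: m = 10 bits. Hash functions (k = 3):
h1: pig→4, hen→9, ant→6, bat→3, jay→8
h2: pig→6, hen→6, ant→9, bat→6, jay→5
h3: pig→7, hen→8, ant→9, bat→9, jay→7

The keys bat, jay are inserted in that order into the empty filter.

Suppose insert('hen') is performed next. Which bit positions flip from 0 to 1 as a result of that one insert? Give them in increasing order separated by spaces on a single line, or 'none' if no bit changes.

Start: bits=0000000000
After insert 'bat': sets bits 3 6 9 -> bits=0001001001
After insert 'jay': sets bits 5 7 8 -> bits=0001011111
insert 'hen' would touch bits 6 8 9; currently bit6=1, bit8=1, bit9=1
Bits that are 0 among those (would change 0->1): none

Answer: none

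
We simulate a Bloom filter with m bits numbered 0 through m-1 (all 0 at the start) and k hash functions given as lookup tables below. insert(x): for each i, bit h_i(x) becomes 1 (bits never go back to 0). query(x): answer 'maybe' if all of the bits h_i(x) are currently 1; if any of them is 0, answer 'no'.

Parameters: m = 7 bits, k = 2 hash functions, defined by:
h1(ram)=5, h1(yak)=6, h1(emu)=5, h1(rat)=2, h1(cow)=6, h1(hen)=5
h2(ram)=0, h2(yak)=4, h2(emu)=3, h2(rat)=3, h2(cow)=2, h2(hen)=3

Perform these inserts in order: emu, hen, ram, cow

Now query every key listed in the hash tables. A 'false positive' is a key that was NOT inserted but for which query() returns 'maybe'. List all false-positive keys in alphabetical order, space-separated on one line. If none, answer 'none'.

Start: bits=0000000
After insert 'emu': sets bits 3 5 -> bits=0001010
After insert 'hen': sets bits 3 5 -> bits=0001010
After insert 'ram': sets bits 0 5 -> bits=1001010
After insert 'cow': sets bits 2 6 -> bits=1011011
Not inserted: rat yak — query each against bits=1011011:
query rat: checks bit2=1, bit3=1 (all 1) -> maybe => FALSE POSITIVE
query yak: checks bit4=0, bit6=1 (has a 0) -> no => not a false positive
False positives (alphabetical): rat

Answer: rat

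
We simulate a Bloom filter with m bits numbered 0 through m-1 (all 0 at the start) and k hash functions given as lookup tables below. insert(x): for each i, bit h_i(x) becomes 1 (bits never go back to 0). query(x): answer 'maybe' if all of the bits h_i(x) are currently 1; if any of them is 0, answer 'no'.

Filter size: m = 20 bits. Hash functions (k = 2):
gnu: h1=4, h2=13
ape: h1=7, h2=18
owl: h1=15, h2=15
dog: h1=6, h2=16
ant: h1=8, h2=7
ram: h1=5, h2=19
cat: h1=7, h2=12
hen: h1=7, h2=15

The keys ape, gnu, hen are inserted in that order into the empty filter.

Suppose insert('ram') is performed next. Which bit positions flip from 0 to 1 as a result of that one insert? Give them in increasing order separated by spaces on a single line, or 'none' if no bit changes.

Start: bits=00000000000000000000
After insert 'ape': sets bits 7 18 -> bits=00000001000000000010
After insert 'gnu': sets bits 4 13 -> bits=00001001000001000010
After insert 'hen': sets bits 7 15 -> bits=00001001000001010010
insert 'ram' would touch bits 5 19; currently bit5=0, bit19=0
Bits that are 0 among those (would change 0->1): 5 19

Answer: 5 19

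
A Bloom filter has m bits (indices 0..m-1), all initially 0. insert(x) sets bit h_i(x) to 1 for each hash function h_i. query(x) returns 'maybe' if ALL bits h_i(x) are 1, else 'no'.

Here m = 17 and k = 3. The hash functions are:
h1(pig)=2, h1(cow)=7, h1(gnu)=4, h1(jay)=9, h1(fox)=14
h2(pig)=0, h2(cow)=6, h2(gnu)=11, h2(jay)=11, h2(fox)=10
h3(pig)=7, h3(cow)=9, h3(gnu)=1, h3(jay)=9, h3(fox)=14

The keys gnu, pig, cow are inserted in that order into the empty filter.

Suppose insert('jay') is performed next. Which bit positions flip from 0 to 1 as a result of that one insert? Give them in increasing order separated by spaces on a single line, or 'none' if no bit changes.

Answer: none

Derivation:
Start: bits=00000000000000000
After insert 'gnu': sets bits 1 4 11 -> bits=01001000000100000
After insert 'pig': sets bits 0 2 7 -> bits=11101001000100000
After insert 'cow': sets bits 6 7 9 -> bits=11101011010100000
insert 'jay' would touch bits 9 11; currently bit9=1, bit11=1
Bits that are 0 among those (would change 0->1): none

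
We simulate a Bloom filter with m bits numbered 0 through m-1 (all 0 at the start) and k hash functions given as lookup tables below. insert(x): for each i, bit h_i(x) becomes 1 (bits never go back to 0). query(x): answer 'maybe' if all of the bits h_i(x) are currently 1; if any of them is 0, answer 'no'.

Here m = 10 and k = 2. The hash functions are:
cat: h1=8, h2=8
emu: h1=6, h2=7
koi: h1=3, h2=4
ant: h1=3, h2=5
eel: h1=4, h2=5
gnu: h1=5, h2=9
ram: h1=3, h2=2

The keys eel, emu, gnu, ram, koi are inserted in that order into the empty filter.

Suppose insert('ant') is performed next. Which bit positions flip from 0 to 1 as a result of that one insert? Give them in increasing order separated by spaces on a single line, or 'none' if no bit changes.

Start: bits=0000000000
After insert 'eel': sets bits 4 5 -> bits=0000110000
After insert 'emu': sets bits 6 7 -> bits=0000111100
After insert 'gnu': sets bits 5 9 -> bits=0000111101
After insert 'ram': sets bits 2 3 -> bits=0011111101
After insert 'koi': sets bits 3 4 -> bits=0011111101
insert 'ant' would touch bits 3 5; currently bit3=1, bit5=1
Bits that are 0 among those (would change 0->1): none

Answer: none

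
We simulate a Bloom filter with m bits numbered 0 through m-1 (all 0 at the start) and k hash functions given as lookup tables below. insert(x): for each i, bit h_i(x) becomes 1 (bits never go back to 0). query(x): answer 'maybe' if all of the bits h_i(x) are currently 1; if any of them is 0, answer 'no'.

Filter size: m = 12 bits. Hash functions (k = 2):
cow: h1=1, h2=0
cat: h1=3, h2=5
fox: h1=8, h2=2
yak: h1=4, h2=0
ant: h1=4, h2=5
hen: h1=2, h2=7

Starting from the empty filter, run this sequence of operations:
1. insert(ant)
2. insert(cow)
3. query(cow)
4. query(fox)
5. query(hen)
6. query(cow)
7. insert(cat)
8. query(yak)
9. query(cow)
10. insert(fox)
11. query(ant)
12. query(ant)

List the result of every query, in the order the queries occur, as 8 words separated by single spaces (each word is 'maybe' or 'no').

Answer: maybe no no maybe maybe maybe maybe maybe

Derivation:
Start: bits=000000000000
Op 1: insert ant -> sets bits 4 5 -> bits=000011000000
Op 2: insert cow -> sets bits 0 1 -> bits=110011000000
Op 3: query cow -> checks bit0=1, bit1=1 (all 1) -> maybe
Op 4: query fox -> checks bit2=0, bit8=0 (has a 0) -> no
Op 5: query hen -> checks bit2=0, bit7=0 (has a 0) -> no
Op 6: query cow -> checks bit0=1, bit1=1 (all 1) -> maybe
Op 7: insert cat -> sets bits 3 5 -> bits=110111000000
Op 8: query yak -> checks bit0=1, bit4=1 (all 1) -> maybe
Op 9: query cow -> checks bit0=1, bit1=1 (all 1) -> maybe
Op 10: insert fox -> sets bits 2 8 -> bits=111111001000
Op 11: query ant -> checks bit4=1, bit5=1 (all 1) -> maybe
Op 12: query ant -> checks bit4=1, bit5=1 (all 1) -> maybe
Query results in order: maybe no no maybe maybe maybe maybe maybe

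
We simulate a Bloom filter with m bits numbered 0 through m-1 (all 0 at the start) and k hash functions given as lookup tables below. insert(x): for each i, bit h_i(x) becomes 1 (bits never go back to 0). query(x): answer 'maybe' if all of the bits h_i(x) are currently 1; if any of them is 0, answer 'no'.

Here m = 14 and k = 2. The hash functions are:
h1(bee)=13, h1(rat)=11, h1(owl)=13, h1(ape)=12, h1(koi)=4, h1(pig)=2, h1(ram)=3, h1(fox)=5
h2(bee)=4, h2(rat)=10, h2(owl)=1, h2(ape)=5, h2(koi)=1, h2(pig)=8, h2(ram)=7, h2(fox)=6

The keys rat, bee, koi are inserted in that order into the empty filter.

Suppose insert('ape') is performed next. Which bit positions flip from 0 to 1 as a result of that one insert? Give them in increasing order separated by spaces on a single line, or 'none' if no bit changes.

Start: bits=00000000000000
After insert 'rat': sets bits 10 11 -> bits=00000000001100
After insert 'bee': sets bits 4 13 -> bits=00001000001101
After insert 'koi': sets bits 1 4 -> bits=01001000001101
insert 'ape' would touch bits 5 12; currently bit5=0, bit12=0
Bits that are 0 among those (would change 0->1): 5 12

Answer: 5 12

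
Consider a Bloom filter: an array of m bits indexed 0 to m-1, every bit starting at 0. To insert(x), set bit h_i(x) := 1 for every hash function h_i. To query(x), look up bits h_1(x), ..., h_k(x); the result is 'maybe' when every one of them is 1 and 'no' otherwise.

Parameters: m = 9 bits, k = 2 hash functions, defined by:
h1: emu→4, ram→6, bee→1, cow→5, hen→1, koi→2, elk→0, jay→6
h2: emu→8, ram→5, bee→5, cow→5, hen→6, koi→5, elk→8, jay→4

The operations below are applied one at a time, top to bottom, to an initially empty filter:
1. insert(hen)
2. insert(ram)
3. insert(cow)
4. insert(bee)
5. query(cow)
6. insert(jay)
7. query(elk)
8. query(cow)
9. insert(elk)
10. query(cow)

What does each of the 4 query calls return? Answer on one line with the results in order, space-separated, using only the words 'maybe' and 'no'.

Start: bits=000000000
Op 1: insert hen -> sets bits 1 6 -> bits=010000100
Op 2: insert ram -> sets bits 5 6 -> bits=010001100
Op 3: insert cow -> sets bits 5 -> bits=010001100
Op 4: insert bee -> sets bits 1 5 -> bits=010001100
Op 5: query cow -> checks bit5=1 (all 1) -> maybe
Op 6: insert jay -> sets bits 4 6 -> bits=010011100
Op 7: query elk -> checks bit0=0, bit8=0 (has a 0) -> no
Op 8: query cow -> checks bit5=1 (all 1) -> maybe
Op 9: insert elk -> sets bits 0 8 -> bits=110011101
Op 10: query cow -> checks bit5=1 (all 1) -> maybe
Query results in order: maybe no maybe maybe

Answer: maybe no maybe maybe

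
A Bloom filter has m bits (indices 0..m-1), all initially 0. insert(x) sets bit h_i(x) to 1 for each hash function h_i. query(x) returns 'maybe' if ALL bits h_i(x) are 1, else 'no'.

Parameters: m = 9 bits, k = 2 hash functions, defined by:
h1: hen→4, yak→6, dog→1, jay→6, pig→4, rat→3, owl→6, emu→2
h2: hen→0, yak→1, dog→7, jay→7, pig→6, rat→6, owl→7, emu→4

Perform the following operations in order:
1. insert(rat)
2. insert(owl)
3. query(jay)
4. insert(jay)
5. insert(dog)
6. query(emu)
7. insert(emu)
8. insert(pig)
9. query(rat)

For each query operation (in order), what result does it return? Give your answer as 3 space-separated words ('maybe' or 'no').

Answer: maybe no maybe

Derivation:
Start: bits=000000000
Op 1: insert rat -> sets bits 3 6 -> bits=000100100
Op 2: insert owl -> sets bits 6 7 -> bits=000100110
Op 3: query jay -> checks bit6=1, bit7=1 (all 1) -> maybe
Op 4: insert jay -> sets bits 6 7 -> bits=000100110
Op 5: insert dog -> sets bits 1 7 -> bits=010100110
Op 6: query emu -> checks bit2=0, bit4=0 (has a 0) -> no
Op 7: insert emu -> sets bits 2 4 -> bits=011110110
Op 8: insert pig -> sets bits 4 6 -> bits=011110110
Op 9: query rat -> checks bit3=1, bit6=1 (all 1) -> maybe
Query results in order: maybe no maybe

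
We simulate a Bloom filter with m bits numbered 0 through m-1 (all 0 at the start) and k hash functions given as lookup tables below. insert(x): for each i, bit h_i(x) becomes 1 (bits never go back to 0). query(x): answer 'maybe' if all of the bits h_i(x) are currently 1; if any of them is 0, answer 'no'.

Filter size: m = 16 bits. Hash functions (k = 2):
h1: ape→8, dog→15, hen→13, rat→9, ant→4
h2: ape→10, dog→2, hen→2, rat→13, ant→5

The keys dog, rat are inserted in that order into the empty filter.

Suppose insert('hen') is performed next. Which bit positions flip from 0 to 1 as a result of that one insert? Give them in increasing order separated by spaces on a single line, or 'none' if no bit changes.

Answer: none

Derivation:
Start: bits=0000000000000000
After insert 'dog': sets bits 2 15 -> bits=0010000000000001
After insert 'rat': sets bits 9 13 -> bits=0010000001000101
insert 'hen' would touch bits 2 13; currently bit2=1, bit13=1
Bits that are 0 among those (would change 0->1): none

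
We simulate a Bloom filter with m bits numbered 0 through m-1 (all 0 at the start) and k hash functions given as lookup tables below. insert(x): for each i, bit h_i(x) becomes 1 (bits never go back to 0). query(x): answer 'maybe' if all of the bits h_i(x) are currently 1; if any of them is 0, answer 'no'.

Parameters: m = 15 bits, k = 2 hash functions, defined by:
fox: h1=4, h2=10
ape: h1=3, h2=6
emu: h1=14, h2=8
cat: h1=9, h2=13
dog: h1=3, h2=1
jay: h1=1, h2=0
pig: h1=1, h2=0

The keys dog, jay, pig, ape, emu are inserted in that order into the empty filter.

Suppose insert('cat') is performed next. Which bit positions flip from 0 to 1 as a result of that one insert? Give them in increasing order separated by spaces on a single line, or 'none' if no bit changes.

Start: bits=000000000000000
After insert 'dog': sets bits 1 3 -> bits=010100000000000
After insert 'jay': sets bits 0 1 -> bits=110100000000000
After insert 'pig': sets bits 0 1 -> bits=110100000000000
After insert 'ape': sets bits 3 6 -> bits=110100100000000
After insert 'emu': sets bits 8 14 -> bits=110100101000001
insert 'cat' would touch bits 9 13; currently bit9=0, bit13=0
Bits that are 0 among those (would change 0->1): 9 13

Answer: 9 13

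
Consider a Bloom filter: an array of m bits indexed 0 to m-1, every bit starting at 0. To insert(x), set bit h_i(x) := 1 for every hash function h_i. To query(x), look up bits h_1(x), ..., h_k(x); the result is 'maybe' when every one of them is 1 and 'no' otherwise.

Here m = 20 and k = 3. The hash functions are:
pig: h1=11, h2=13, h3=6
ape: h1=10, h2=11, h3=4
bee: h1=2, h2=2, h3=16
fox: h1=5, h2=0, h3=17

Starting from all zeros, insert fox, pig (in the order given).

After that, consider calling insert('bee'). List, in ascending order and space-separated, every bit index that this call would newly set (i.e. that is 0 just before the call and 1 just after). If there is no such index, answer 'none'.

Answer: 2 16

Derivation:
Start: bits=00000000000000000000
After insert 'fox': sets bits 0 5 17 -> bits=10000100000000000100
After insert 'pig': sets bits 6 11 13 -> bits=10000110000101000100
insert 'bee' would touch bits 2 16; currently bit2=0, bit16=0
Bits that are 0 among those (would change 0->1): 2 16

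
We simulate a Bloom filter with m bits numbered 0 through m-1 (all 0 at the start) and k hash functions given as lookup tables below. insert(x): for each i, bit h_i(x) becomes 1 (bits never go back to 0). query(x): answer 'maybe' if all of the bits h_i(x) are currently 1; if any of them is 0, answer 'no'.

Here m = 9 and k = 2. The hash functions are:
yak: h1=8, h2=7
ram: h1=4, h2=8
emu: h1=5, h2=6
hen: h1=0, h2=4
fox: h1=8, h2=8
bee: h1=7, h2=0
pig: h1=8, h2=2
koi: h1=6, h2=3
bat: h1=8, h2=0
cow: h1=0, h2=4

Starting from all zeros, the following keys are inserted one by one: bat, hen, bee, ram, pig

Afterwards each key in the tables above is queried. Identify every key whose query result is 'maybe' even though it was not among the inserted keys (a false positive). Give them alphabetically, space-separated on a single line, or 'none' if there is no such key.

Start: bits=000000000
After insert 'bat': sets bits 0 8 -> bits=100000001
After insert 'hen': sets bits 0 4 -> bits=100010001
After insert 'bee': sets bits 0 7 -> bits=100010011
After insert 'ram': sets bits 4 8 -> bits=100010011
After insert 'pig': sets bits 2 8 -> bits=101010011
Not inserted: cow emu fox koi yak — query each against bits=101010011:
query cow: checks bit0=1, bit4=1 (all 1) -> maybe => FALSE POSITIVE
query emu: checks bit5=0, bit6=0 (has a 0) -> no => not a false positive
query fox: checks bit8=1 (all 1) -> maybe => FALSE POSITIVE
query koi: checks bit3=0, bit6=0 (has a 0) -> no => not a false positive
query yak: checks bit7=1, bit8=1 (all 1) -> maybe => FALSE POSITIVE
False positives (alphabetical): cow fox yak

Answer: cow fox yak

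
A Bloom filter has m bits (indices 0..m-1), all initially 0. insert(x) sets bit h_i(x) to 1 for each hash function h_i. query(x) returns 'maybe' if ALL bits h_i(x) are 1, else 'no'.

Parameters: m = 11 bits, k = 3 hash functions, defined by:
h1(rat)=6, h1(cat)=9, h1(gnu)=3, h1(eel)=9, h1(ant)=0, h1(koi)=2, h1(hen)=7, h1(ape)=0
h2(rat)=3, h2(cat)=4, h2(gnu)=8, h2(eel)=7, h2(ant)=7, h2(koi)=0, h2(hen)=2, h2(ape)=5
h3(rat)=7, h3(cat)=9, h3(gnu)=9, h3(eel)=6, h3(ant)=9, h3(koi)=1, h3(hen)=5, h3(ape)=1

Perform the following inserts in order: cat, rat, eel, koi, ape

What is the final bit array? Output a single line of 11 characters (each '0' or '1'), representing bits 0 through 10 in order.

Answer: 11111111010

Derivation:
Start: bits=00000000000
After insert 'cat': sets bits 4 9 -> bits=00001000010
After insert 'rat': sets bits 3 6 7 -> bits=00011011010
After insert 'eel': sets bits 6 7 9 -> bits=00011011010
After insert 'koi': sets bits 0 1 2 -> bits=11111011010
After insert 'ape': sets bits 0 1 5 -> bits=11111111010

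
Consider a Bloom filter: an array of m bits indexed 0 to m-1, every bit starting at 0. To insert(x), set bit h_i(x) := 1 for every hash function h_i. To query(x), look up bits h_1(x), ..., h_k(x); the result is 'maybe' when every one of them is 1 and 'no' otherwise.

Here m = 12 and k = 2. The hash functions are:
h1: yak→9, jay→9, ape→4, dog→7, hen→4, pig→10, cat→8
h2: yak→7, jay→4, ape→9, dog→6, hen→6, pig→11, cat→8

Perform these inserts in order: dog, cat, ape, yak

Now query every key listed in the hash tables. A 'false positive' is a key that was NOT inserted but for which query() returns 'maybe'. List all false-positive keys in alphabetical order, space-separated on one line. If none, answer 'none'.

Answer: hen jay

Derivation:
Start: bits=000000000000
After insert 'dog': sets bits 6 7 -> bits=000000110000
After insert 'cat': sets bits 8 -> bits=000000111000
After insert 'ape': sets bits 4 9 -> bits=000010111100
After insert 'yak': sets bits 7 9 -> bits=000010111100
Not inserted: hen jay pig — query each against bits=000010111100:
query hen: checks bit4=1, bit6=1 (all 1) -> maybe => FALSE POSITIVE
query jay: checks bit4=1, bit9=1 (all 1) -> maybe => FALSE POSITIVE
query pig: checks bit10=0, bit11=0 (has a 0) -> no => not a false positive
False positives (alphabetical): hen jay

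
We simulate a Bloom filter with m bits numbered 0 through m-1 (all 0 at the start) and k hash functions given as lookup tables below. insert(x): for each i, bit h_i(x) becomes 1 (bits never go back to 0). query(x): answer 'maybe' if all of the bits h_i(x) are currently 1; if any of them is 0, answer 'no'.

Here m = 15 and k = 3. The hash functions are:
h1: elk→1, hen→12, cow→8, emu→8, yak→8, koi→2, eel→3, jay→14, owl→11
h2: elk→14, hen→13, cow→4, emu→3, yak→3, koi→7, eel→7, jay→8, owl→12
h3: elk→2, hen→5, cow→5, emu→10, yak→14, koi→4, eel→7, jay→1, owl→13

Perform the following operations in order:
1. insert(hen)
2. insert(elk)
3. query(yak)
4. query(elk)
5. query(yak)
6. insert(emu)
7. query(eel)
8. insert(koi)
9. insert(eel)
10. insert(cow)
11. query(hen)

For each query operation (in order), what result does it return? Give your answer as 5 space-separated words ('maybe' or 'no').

Answer: no maybe no no maybe

Derivation:
Start: bits=000000000000000
Op 1: insert hen -> sets bits 5 12 13 -> bits=000001000000110
Op 2: insert elk -> sets bits 1 2 14 -> bits=011001000000111
Op 3: query yak -> checks bit3=0, bit8=0, bit14=1 (has a 0) -> no
Op 4: query elk -> checks bit1=1, bit2=1, bit14=1 (all 1) -> maybe
Op 5: query yak -> checks bit3=0, bit8=0, bit14=1 (has a 0) -> no
Op 6: insert emu -> sets bits 3 8 10 -> bits=011101001010111
Op 7: query eel -> checks bit3=1, bit7=0 (has a 0) -> no
Op 8: insert koi -> sets bits 2 4 7 -> bits=011111011010111
Op 9: insert eel -> sets bits 3 7 -> bits=011111011010111
Op 10: insert cow -> sets bits 4 5 8 -> bits=011111011010111
Op 11: query hen -> checks bit5=1, bit12=1, bit13=1 (all 1) -> maybe
Query results in order: no maybe no no maybe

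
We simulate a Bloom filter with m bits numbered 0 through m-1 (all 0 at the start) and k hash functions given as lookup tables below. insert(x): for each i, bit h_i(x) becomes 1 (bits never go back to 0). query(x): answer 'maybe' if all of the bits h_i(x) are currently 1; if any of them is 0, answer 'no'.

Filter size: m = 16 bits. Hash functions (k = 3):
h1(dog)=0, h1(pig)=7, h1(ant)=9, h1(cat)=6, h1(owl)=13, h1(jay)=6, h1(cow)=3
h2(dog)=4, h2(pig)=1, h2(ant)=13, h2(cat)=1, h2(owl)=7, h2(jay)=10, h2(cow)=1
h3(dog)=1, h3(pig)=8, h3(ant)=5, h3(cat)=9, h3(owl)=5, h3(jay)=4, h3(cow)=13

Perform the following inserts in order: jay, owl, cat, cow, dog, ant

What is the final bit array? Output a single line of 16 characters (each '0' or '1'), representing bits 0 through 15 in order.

Answer: 1101111101100100

Derivation:
Start: bits=0000000000000000
After insert 'jay': sets bits 4 6 10 -> bits=0000101000100000
After insert 'owl': sets bits 5 7 13 -> bits=0000111100100100
After insert 'cat': sets bits 1 6 9 -> bits=0100111101100100
After insert 'cow': sets bits 1 3 13 -> bits=0101111101100100
After insert 'dog': sets bits 0 1 4 -> bits=1101111101100100
After insert 'ant': sets bits 5 9 13 -> bits=1101111101100100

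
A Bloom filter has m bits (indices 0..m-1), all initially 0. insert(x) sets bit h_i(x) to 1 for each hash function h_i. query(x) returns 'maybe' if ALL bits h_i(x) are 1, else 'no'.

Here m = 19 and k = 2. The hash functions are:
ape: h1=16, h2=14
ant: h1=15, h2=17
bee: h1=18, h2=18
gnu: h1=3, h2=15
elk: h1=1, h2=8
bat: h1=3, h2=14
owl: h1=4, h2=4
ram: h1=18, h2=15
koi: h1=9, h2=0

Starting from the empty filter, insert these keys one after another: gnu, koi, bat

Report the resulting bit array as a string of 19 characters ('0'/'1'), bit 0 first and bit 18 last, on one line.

Answer: 1001000001000011000

Derivation:
Start: bits=0000000000000000000
After insert 'gnu': sets bits 3 15 -> bits=0001000000000001000
After insert 'koi': sets bits 0 9 -> bits=1001000001000001000
After insert 'bat': sets bits 3 14 -> bits=1001000001000011000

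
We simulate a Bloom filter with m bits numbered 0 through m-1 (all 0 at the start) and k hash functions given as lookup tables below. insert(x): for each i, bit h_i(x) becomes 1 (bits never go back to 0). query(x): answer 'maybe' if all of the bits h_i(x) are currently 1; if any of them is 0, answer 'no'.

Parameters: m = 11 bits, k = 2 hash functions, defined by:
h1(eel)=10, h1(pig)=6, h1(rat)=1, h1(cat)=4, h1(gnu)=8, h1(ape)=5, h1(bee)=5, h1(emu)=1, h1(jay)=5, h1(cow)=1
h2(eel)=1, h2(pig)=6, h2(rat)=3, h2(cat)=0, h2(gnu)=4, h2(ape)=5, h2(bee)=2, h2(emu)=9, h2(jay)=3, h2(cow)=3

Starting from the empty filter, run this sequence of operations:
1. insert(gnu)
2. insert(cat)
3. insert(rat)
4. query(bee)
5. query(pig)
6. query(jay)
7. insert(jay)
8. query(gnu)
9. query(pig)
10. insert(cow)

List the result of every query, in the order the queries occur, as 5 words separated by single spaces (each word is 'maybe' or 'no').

Answer: no no no maybe no

Derivation:
Start: bits=00000000000
Op 1: insert gnu -> sets bits 4 8 -> bits=00001000100
Op 2: insert cat -> sets bits 0 4 -> bits=10001000100
Op 3: insert rat -> sets bits 1 3 -> bits=11011000100
Op 4: query bee -> checks bit2=0, bit5=0 (has a 0) -> no
Op 5: query pig -> checks bit6=0 (has a 0) -> no
Op 6: query jay -> checks bit3=1, bit5=0 (has a 0) -> no
Op 7: insert jay -> sets bits 3 5 -> bits=11011100100
Op 8: query gnu -> checks bit4=1, bit8=1 (all 1) -> maybe
Op 9: query pig -> checks bit6=0 (has a 0) -> no
Op 10: insert cow -> sets bits 1 3 -> bits=11011100100
Query results in order: no no no maybe no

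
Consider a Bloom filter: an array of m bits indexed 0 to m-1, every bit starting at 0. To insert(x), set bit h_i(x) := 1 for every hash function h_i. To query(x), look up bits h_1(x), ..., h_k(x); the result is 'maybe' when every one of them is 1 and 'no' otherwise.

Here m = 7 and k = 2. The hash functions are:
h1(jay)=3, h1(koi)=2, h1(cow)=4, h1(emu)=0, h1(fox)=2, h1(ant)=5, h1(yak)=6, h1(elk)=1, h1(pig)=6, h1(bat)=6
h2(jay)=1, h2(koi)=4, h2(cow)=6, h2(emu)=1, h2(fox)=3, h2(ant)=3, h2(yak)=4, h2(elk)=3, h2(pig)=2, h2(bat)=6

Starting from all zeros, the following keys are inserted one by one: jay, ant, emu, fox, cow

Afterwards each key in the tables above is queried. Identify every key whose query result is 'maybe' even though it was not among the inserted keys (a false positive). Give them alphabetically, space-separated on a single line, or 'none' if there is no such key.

Answer: bat elk koi pig yak

Derivation:
Start: bits=0000000
After insert 'jay': sets bits 1 3 -> bits=0101000
After insert 'ant': sets bits 3 5 -> bits=0101010
After insert 'emu': sets bits 0 1 -> bits=1101010
After insert 'fox': sets bits 2 3 -> bits=1111010
After insert 'cow': sets bits 4 6 -> bits=1111111
Not inserted: bat elk koi pig yak — query each against bits=1111111:
query bat: checks bit6=1 (all 1) -> maybe => FALSE POSITIVE
query elk: checks bit1=1, bit3=1 (all 1) -> maybe => FALSE POSITIVE
query koi: checks bit2=1, bit4=1 (all 1) -> maybe => FALSE POSITIVE
query pig: checks bit2=1, bit6=1 (all 1) -> maybe => FALSE POSITIVE
query yak: checks bit4=1, bit6=1 (all 1) -> maybe => FALSE POSITIVE
False positives (alphabetical): bat elk koi pig yak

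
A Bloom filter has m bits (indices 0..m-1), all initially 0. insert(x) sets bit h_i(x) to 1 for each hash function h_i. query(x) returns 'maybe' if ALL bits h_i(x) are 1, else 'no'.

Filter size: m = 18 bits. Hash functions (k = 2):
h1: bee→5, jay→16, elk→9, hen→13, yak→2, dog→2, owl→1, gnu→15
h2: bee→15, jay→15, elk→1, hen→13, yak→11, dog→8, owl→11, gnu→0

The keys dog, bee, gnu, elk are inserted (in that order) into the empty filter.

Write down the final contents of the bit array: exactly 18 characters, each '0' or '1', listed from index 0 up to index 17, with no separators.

Start: bits=000000000000000000
After insert 'dog': sets bits 2 8 -> bits=001000001000000000
After insert 'bee': sets bits 5 15 -> bits=001001001000000100
After insert 'gnu': sets bits 0 15 -> bits=101001001000000100
After insert 'elk': sets bits 1 9 -> bits=111001001100000100

Answer: 111001001100000100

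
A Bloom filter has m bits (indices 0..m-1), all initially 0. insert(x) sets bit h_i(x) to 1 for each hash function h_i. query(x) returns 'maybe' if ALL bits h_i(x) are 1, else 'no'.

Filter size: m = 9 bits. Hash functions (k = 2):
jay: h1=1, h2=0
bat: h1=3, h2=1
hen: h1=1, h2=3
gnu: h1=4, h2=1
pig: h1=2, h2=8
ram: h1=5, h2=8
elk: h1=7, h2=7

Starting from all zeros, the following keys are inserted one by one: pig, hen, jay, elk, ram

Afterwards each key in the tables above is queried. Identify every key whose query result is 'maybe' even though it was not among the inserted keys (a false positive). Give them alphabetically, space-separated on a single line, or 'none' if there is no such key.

Answer: bat

Derivation:
Start: bits=000000000
After insert 'pig': sets bits 2 8 -> bits=001000001
After insert 'hen': sets bits 1 3 -> bits=011100001
After insert 'jay': sets bits 0 1 -> bits=111100001
After insert 'elk': sets bits 7 -> bits=111100011
After insert 'ram': sets bits 5 8 -> bits=111101011
Not inserted: bat gnu — query each against bits=111101011:
query bat: checks bit1=1, bit3=1 (all 1) -> maybe => FALSE POSITIVE
query gnu: checks bit1=1, bit4=0 (has a 0) -> no => not a false positive
False positives (alphabetical): bat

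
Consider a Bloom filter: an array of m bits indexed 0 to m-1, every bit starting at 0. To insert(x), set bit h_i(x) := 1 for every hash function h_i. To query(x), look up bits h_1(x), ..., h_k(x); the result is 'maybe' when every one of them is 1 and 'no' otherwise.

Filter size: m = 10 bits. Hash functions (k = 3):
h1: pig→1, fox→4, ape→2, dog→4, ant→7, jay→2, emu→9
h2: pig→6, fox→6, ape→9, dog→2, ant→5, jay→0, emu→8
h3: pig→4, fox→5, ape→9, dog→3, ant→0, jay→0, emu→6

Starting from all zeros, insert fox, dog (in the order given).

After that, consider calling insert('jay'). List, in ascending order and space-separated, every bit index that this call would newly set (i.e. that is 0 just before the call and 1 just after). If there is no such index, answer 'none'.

Start: bits=0000000000
After insert 'fox': sets bits 4 5 6 -> bits=0000111000
After insert 'dog': sets bits 2 3 4 -> bits=0011111000
insert 'jay' would touch bits 0 2; currently bit0=0, bit2=1
Bits that are 0 among those (would change 0->1): 0

Answer: 0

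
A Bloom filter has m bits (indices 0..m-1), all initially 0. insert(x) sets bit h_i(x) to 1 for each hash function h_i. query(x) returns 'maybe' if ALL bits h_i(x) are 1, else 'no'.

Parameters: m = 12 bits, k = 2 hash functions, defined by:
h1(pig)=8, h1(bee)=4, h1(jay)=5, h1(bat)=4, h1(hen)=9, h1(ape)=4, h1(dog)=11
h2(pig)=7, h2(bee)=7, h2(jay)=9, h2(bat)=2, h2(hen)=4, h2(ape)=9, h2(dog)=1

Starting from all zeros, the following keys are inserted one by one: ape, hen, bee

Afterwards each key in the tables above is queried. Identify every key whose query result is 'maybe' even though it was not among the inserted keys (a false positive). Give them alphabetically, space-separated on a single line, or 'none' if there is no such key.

Start: bits=000000000000
After insert 'ape': sets bits 4 9 -> bits=000010000100
After insert 'hen': sets bits 4 9 -> bits=000010000100
After insert 'bee': sets bits 4 7 -> bits=000010010100
Not inserted: bat dog jay pig — query each against bits=000010010100:
query bat: checks bit2=0, bit4=1 (has a 0) -> no => not a false positive
query dog: checks bit1=0, bit11=0 (has a 0) -> no => not a false positive
query jay: checks bit5=0, bit9=1 (has a 0) -> no => not a false positive
query pig: checks bit7=1, bit8=0 (has a 0) -> no => not a false positive
False positives (alphabetical): none

Answer: none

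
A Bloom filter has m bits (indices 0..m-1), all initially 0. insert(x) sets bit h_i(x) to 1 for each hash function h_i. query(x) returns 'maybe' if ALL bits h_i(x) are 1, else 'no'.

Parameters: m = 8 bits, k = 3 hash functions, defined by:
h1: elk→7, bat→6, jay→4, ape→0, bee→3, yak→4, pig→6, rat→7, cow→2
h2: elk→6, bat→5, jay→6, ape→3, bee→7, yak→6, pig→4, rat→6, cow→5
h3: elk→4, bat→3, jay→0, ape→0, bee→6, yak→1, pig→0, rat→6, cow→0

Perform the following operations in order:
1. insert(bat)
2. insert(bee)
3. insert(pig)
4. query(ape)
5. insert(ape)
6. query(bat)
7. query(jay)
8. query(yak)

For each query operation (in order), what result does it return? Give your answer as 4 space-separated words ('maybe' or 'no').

Answer: maybe maybe maybe no

Derivation:
Start: bits=00000000
Op 1: insert bat -> sets bits 3 5 6 -> bits=00010110
Op 2: insert bee -> sets bits 3 6 7 -> bits=00010111
Op 3: insert pig -> sets bits 0 4 6 -> bits=10011111
Op 4: query ape -> checks bit0=1, bit3=1 (all 1) -> maybe
Op 5: insert ape -> sets bits 0 3 -> bits=10011111
Op 6: query bat -> checks bit3=1, bit5=1, bit6=1 (all 1) -> maybe
Op 7: query jay -> checks bit0=1, bit4=1, bit6=1 (all 1) -> maybe
Op 8: query yak -> checks bit1=0, bit4=1, bit6=1 (has a 0) -> no
Query results in order: maybe maybe maybe no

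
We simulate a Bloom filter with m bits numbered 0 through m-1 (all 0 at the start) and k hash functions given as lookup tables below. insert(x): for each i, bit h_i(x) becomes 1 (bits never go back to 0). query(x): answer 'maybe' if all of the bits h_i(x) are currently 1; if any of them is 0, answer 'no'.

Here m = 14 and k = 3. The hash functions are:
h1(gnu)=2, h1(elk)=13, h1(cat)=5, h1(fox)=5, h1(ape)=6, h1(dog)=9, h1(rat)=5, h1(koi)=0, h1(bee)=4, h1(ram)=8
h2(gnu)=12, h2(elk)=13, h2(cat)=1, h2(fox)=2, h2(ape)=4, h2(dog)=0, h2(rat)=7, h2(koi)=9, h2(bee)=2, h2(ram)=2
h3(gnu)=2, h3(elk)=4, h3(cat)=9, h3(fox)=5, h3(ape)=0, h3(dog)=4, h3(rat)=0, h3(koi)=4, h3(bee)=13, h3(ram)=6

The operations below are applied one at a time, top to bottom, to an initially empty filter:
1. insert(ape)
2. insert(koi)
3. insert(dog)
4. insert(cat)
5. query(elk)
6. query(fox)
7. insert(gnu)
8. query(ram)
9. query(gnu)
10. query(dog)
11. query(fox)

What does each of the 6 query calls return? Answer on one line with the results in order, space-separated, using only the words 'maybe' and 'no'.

Answer: no no no maybe maybe maybe

Derivation:
Start: bits=00000000000000
Op 1: insert ape -> sets bits 0 4 6 -> bits=10001010000000
Op 2: insert koi -> sets bits 0 4 9 -> bits=10001010010000
Op 3: insert dog -> sets bits 0 4 9 -> bits=10001010010000
Op 4: insert cat -> sets bits 1 5 9 -> bits=11001110010000
Op 5: query elk -> checks bit4=1, bit13=0 (has a 0) -> no
Op 6: query fox -> checks bit2=0, bit5=1 (has a 0) -> no
Op 7: insert gnu -> sets bits 2 12 -> bits=11101110010010
Op 8: query ram -> checks bit2=1, bit6=1, bit8=0 (has a 0) -> no
Op 9: query gnu -> checks bit2=1, bit12=1 (all 1) -> maybe
Op 10: query dog -> checks bit0=1, bit4=1, bit9=1 (all 1) -> maybe
Op 11: query fox -> checks bit2=1, bit5=1 (all 1) -> maybe
Query results in order: no no no maybe maybe maybe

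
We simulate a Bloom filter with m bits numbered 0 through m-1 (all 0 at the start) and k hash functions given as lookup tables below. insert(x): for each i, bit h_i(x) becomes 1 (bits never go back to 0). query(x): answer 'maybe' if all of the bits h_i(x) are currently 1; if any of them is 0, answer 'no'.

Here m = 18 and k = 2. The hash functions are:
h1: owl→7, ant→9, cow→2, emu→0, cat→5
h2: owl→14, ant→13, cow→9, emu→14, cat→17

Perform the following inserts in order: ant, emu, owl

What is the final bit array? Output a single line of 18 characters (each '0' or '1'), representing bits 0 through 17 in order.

Start: bits=000000000000000000
After insert 'ant': sets bits 9 13 -> bits=000000000100010000
After insert 'emu': sets bits 0 14 -> bits=100000000100011000
After insert 'owl': sets bits 7 14 -> bits=100000010100011000

Answer: 100000010100011000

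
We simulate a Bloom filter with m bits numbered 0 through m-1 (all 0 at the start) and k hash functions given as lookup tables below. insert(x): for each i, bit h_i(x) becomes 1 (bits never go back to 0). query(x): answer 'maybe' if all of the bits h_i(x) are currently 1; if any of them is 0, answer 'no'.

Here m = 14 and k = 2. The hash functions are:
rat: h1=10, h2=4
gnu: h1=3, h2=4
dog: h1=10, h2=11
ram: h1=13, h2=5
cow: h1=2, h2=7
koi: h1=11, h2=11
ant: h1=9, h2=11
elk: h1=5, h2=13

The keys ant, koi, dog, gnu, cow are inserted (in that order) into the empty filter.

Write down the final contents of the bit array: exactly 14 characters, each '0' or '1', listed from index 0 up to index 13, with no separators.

Start: bits=00000000000000
After insert 'ant': sets bits 9 11 -> bits=00000000010100
After insert 'koi': sets bits 11 -> bits=00000000010100
After insert 'dog': sets bits 10 11 -> bits=00000000011100
After insert 'gnu': sets bits 3 4 -> bits=00011000011100
After insert 'cow': sets bits 2 7 -> bits=00111001011100

Answer: 00111001011100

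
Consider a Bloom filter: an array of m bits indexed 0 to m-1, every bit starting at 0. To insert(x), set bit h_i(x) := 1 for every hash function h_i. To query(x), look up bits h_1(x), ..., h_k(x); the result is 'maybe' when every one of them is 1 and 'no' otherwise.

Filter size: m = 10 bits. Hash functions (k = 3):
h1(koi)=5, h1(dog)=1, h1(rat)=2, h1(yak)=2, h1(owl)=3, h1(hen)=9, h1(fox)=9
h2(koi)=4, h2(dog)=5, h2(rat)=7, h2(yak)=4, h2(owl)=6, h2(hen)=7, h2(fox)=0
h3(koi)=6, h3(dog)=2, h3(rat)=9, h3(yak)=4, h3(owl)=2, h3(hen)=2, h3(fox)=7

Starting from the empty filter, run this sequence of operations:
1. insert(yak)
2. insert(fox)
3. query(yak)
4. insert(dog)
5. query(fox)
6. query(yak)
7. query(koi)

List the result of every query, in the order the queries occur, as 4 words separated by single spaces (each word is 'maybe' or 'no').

Start: bits=0000000000
Op 1: insert yak -> sets bits 2 4 -> bits=0010100000
Op 2: insert fox -> sets bits 0 7 9 -> bits=1010100101
Op 3: query yak -> checks bit2=1, bit4=1 (all 1) -> maybe
Op 4: insert dog -> sets bits 1 2 5 -> bits=1110110101
Op 5: query fox -> checks bit0=1, bit7=1, bit9=1 (all 1) -> maybe
Op 6: query yak -> checks bit2=1, bit4=1 (all 1) -> maybe
Op 7: query koi -> checks bit4=1, bit5=1, bit6=0 (has a 0) -> no
Query results in order: maybe maybe maybe no

Answer: maybe maybe maybe no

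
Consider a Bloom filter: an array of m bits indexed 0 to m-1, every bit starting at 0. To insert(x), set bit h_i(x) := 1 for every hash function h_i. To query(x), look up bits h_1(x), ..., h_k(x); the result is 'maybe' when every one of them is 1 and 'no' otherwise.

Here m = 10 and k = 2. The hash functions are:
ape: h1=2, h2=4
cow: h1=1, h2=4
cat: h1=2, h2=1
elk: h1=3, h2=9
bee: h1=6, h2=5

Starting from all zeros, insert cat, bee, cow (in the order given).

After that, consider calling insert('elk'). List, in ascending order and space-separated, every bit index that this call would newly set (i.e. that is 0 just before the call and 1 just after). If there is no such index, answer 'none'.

Start: bits=0000000000
After insert 'cat': sets bits 1 2 -> bits=0110000000
After insert 'bee': sets bits 5 6 -> bits=0110011000
After insert 'cow': sets bits 1 4 -> bits=0110111000
insert 'elk' would touch bits 3 9; currently bit3=0, bit9=0
Bits that are 0 among those (would change 0->1): 3 9

Answer: 3 9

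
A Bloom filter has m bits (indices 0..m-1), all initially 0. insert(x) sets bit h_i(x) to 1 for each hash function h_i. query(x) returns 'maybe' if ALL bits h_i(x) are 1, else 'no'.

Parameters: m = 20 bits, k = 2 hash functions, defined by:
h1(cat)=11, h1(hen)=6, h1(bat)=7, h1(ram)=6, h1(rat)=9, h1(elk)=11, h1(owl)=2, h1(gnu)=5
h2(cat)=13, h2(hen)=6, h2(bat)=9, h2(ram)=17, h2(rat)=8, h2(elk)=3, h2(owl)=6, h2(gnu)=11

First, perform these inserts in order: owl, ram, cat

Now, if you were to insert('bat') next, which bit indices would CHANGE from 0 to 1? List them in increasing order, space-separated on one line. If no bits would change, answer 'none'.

Answer: 7 9

Derivation:
Start: bits=00000000000000000000
After insert 'owl': sets bits 2 6 -> bits=00100010000000000000
After insert 'ram': sets bits 6 17 -> bits=00100010000000000100
After insert 'cat': sets bits 11 13 -> bits=00100010000101000100
insert 'bat' would touch bits 7 9; currently bit7=0, bit9=0
Bits that are 0 among those (would change 0->1): 7 9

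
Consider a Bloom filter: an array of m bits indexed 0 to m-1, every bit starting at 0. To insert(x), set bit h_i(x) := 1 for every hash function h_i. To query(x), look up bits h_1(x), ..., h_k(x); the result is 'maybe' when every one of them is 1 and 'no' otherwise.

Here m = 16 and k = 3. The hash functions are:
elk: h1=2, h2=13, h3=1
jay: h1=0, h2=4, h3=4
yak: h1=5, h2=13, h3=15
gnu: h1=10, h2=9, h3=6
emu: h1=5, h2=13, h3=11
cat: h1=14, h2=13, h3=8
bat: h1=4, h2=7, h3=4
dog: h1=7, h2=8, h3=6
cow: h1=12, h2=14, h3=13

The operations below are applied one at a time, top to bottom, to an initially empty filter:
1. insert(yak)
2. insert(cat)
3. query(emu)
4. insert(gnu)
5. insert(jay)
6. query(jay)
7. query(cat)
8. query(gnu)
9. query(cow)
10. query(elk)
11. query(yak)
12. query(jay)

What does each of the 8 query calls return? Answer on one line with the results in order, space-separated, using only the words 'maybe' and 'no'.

Start: bits=0000000000000000
Op 1: insert yak -> sets bits 5 13 15 -> bits=0000010000000101
Op 2: insert cat -> sets bits 8 13 14 -> bits=0000010010000111
Op 3: query emu -> checks bit5=1, bit11=0, bit13=1 (has a 0) -> no
Op 4: insert gnu -> sets bits 6 9 10 -> bits=0000011011100111
Op 5: insert jay -> sets bits 0 4 -> bits=1000111011100111
Op 6: query jay -> checks bit0=1, bit4=1 (all 1) -> maybe
Op 7: query cat -> checks bit8=1, bit13=1, bit14=1 (all 1) -> maybe
Op 8: query gnu -> checks bit6=1, bit9=1, bit10=1 (all 1) -> maybe
Op 9: query cow -> checks bit12=0, bit13=1, bit14=1 (has a 0) -> no
Op 10: query elk -> checks bit1=0, bit2=0, bit13=1 (has a 0) -> no
Op 11: query yak -> checks bit5=1, bit13=1, bit15=1 (all 1) -> maybe
Op 12: query jay -> checks bit0=1, bit4=1 (all 1) -> maybe
Query results in order: no maybe maybe maybe no no maybe maybe

Answer: no maybe maybe maybe no no maybe maybe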